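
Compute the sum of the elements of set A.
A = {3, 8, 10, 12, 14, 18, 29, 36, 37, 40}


Set A = {3, 8, 10, 12, 14, 18, 29, 36, 37, 40}
Sum = 3 + 8 + 10 + 12 + 14 + 18 + 29 + 36 + 37 + 40 = 207

207


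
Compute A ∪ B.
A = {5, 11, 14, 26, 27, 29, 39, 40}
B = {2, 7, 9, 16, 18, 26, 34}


Set A = {5, 11, 14, 26, 27, 29, 39, 40}
Set B = {2, 7, 9, 16, 18, 26, 34}
A ∪ B includes all elements in either set.
Elements from A: {5, 11, 14, 26, 27, 29, 39, 40}
Elements from B not already included: {2, 7, 9, 16, 18, 34}
A ∪ B = {2, 5, 7, 9, 11, 14, 16, 18, 26, 27, 29, 34, 39, 40}

{2, 5, 7, 9, 11, 14, 16, 18, 26, 27, 29, 34, 39, 40}


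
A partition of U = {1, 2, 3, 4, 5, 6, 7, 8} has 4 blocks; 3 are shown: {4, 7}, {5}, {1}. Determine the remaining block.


U = {1, 2, 3, 4, 5, 6, 7, 8}
Shown blocks: {4, 7}, {5}, {1}
A partition's blocks are pairwise disjoint and cover U, so the missing block = U \ (union of shown blocks).
Union of shown blocks: {1, 4, 5, 7}
Missing block = U \ (union) = {2, 3, 6, 8}

{2, 3, 6, 8}


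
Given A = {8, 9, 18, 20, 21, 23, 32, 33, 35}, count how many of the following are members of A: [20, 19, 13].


Set A = {8, 9, 18, 20, 21, 23, 32, 33, 35}
Candidates: [20, 19, 13]
Check each candidate:
20 ∈ A, 19 ∉ A, 13 ∉ A
Count of candidates in A: 1

1


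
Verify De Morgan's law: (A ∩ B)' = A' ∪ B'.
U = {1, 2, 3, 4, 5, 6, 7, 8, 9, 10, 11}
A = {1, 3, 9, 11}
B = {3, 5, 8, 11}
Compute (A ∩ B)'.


U = {1, 2, 3, 4, 5, 6, 7, 8, 9, 10, 11}
A = {1, 3, 9, 11}, B = {3, 5, 8, 11}
A ∩ B = {3, 11}
(A ∩ B)' = U \ (A ∩ B) = {1, 2, 4, 5, 6, 7, 8, 9, 10}
Verification via A' ∪ B': A' = {2, 4, 5, 6, 7, 8, 10}, B' = {1, 2, 4, 6, 7, 9, 10}
A' ∪ B' = {1, 2, 4, 5, 6, 7, 8, 9, 10} ✓

{1, 2, 4, 5, 6, 7, 8, 9, 10}


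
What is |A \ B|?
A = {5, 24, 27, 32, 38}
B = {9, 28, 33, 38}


Set A = {5, 24, 27, 32, 38}
Set B = {9, 28, 33, 38}
A \ B = {5, 24, 27, 32}
|A \ B| = 4

4


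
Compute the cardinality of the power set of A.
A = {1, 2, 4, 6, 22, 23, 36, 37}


Set A = {1, 2, 4, 6, 22, 23, 36, 37}
|A| = 8
The power set P(A) contains all subsets of A.
|P(A)| = 2^|A| = 2^8 = 256

256


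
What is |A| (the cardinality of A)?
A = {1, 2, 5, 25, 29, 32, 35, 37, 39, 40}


Set A = {1, 2, 5, 25, 29, 32, 35, 37, 39, 40}
Listing elements: 1, 2, 5, 25, 29, 32, 35, 37, 39, 40
Counting: 10 elements
|A| = 10

10


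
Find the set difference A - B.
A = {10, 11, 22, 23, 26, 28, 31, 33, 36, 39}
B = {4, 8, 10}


Set A = {10, 11, 22, 23, 26, 28, 31, 33, 36, 39}
Set B = {4, 8, 10}
A \ B includes elements in A that are not in B.
Check each element of A:
10 (in B, remove), 11 (not in B, keep), 22 (not in B, keep), 23 (not in B, keep), 26 (not in B, keep), 28 (not in B, keep), 31 (not in B, keep), 33 (not in B, keep), 36 (not in B, keep), 39 (not in B, keep)
A \ B = {11, 22, 23, 26, 28, 31, 33, 36, 39}

{11, 22, 23, 26, 28, 31, 33, 36, 39}


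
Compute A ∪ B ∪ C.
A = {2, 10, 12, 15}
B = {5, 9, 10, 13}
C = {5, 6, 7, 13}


Set A = {2, 10, 12, 15}
Set B = {5, 9, 10, 13}
Set C = {5, 6, 7, 13}
First, A ∪ B = {2, 5, 9, 10, 12, 13, 15}
Then, (A ∪ B) ∪ C = {2, 5, 6, 7, 9, 10, 12, 13, 15}

{2, 5, 6, 7, 9, 10, 12, 13, 15}


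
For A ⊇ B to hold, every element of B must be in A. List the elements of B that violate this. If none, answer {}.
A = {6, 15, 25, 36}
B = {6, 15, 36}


Set A = {6, 15, 25, 36}
Set B = {6, 15, 36}
Check each element of B against A:
6 ∈ A, 15 ∈ A, 36 ∈ A
Elements of B not in A: {}

{}


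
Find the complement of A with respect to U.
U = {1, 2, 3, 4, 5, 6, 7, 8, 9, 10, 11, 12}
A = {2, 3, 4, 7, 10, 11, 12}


Universal set U = {1, 2, 3, 4, 5, 6, 7, 8, 9, 10, 11, 12}
Set A = {2, 3, 4, 7, 10, 11, 12}
A' = U \ A = elements in U but not in A
Checking each element of U:
1 (not in A, include), 2 (in A, exclude), 3 (in A, exclude), 4 (in A, exclude), 5 (not in A, include), 6 (not in A, include), 7 (in A, exclude), 8 (not in A, include), 9 (not in A, include), 10 (in A, exclude), 11 (in A, exclude), 12 (in A, exclude)
A' = {1, 5, 6, 8, 9}

{1, 5, 6, 8, 9}


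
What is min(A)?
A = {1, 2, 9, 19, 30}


Set A = {1, 2, 9, 19, 30}
Elements in ascending order: 1, 2, 9, 19, 30
The smallest element is 1.

1


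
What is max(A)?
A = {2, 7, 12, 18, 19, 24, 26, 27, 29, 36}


Set A = {2, 7, 12, 18, 19, 24, 26, 27, 29, 36}
Elements in ascending order: 2, 7, 12, 18, 19, 24, 26, 27, 29, 36
The largest element is 36.

36


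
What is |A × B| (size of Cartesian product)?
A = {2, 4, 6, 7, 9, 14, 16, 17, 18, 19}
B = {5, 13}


Set A = {2, 4, 6, 7, 9, 14, 16, 17, 18, 19} has 10 elements.
Set B = {5, 13} has 2 elements.
|A × B| = |A| × |B| = 10 × 2 = 20

20


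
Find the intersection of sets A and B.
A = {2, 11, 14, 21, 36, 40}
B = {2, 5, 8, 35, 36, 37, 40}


Set A = {2, 11, 14, 21, 36, 40}
Set B = {2, 5, 8, 35, 36, 37, 40}
A ∩ B includes only elements in both sets.
Check each element of A against B:
2 ✓, 11 ✗, 14 ✗, 21 ✗, 36 ✓, 40 ✓
A ∩ B = {2, 36, 40}

{2, 36, 40}


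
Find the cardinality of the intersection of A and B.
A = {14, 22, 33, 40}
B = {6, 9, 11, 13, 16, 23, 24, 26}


Set A = {14, 22, 33, 40}
Set B = {6, 9, 11, 13, 16, 23, 24, 26}
A ∩ B = {}
|A ∩ B| = 0

0


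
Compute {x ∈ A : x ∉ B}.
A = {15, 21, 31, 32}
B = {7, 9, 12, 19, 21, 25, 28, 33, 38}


Set A = {15, 21, 31, 32}
Set B = {7, 9, 12, 19, 21, 25, 28, 33, 38}
Check each element of A against B:
15 ∉ B (include), 21 ∈ B, 31 ∉ B (include), 32 ∉ B (include)
Elements of A not in B: {15, 31, 32}

{15, 31, 32}


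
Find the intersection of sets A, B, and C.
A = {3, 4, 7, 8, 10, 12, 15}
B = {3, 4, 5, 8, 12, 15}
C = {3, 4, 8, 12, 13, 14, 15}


Set A = {3, 4, 7, 8, 10, 12, 15}
Set B = {3, 4, 5, 8, 12, 15}
Set C = {3, 4, 8, 12, 13, 14, 15}
First, A ∩ B = {3, 4, 8, 12, 15}
Then, (A ∩ B) ∩ C = {3, 4, 8, 12, 15}

{3, 4, 8, 12, 15}


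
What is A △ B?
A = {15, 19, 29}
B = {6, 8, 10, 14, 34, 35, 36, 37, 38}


Set A = {15, 19, 29}
Set B = {6, 8, 10, 14, 34, 35, 36, 37, 38}
A △ B = (A \ B) ∪ (B \ A)
Elements in A but not B: {15, 19, 29}
Elements in B but not A: {6, 8, 10, 14, 34, 35, 36, 37, 38}
A △ B = {6, 8, 10, 14, 15, 19, 29, 34, 35, 36, 37, 38}

{6, 8, 10, 14, 15, 19, 29, 34, 35, 36, 37, 38}


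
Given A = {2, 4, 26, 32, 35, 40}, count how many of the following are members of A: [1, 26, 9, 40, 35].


Set A = {2, 4, 26, 32, 35, 40}
Candidates: [1, 26, 9, 40, 35]
Check each candidate:
1 ∉ A, 26 ∈ A, 9 ∉ A, 40 ∈ A, 35 ∈ A
Count of candidates in A: 3

3


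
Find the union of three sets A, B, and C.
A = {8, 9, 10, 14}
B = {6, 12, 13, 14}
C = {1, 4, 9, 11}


Set A = {8, 9, 10, 14}
Set B = {6, 12, 13, 14}
Set C = {1, 4, 9, 11}
First, A ∪ B = {6, 8, 9, 10, 12, 13, 14}
Then, (A ∪ B) ∪ C = {1, 4, 6, 8, 9, 10, 11, 12, 13, 14}

{1, 4, 6, 8, 9, 10, 11, 12, 13, 14}


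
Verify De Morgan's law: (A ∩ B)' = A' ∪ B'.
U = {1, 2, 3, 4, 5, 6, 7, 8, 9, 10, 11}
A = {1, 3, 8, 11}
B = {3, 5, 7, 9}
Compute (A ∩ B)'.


U = {1, 2, 3, 4, 5, 6, 7, 8, 9, 10, 11}
A = {1, 3, 8, 11}, B = {3, 5, 7, 9}
A ∩ B = {3}
(A ∩ B)' = U \ (A ∩ B) = {1, 2, 4, 5, 6, 7, 8, 9, 10, 11}
Verification via A' ∪ B': A' = {2, 4, 5, 6, 7, 9, 10}, B' = {1, 2, 4, 6, 8, 10, 11}
A' ∪ B' = {1, 2, 4, 5, 6, 7, 8, 9, 10, 11} ✓

{1, 2, 4, 5, 6, 7, 8, 9, 10, 11}


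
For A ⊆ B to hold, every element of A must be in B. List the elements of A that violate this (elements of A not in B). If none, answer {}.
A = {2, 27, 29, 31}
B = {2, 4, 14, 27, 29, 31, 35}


Set A = {2, 27, 29, 31}
Set B = {2, 4, 14, 27, 29, 31, 35}
Check each element of A against B:
2 ∈ B, 27 ∈ B, 29 ∈ B, 31 ∈ B
Elements of A not in B: {}

{}


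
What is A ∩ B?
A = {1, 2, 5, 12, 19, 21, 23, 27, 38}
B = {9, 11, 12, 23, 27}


Set A = {1, 2, 5, 12, 19, 21, 23, 27, 38}
Set B = {9, 11, 12, 23, 27}
A ∩ B includes only elements in both sets.
Check each element of A against B:
1 ✗, 2 ✗, 5 ✗, 12 ✓, 19 ✗, 21 ✗, 23 ✓, 27 ✓, 38 ✗
A ∩ B = {12, 23, 27}

{12, 23, 27}


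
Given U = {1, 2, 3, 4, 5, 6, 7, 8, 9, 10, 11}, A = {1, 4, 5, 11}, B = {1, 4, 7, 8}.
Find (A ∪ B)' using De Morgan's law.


U = {1, 2, 3, 4, 5, 6, 7, 8, 9, 10, 11}
A = {1, 4, 5, 11}, B = {1, 4, 7, 8}
A ∪ B = {1, 4, 5, 7, 8, 11}
(A ∪ B)' = U \ (A ∪ B) = {2, 3, 6, 9, 10}
Verification via A' ∩ B': A' = {2, 3, 6, 7, 8, 9, 10}, B' = {2, 3, 5, 6, 9, 10, 11}
A' ∩ B' = {2, 3, 6, 9, 10} ✓

{2, 3, 6, 9, 10}


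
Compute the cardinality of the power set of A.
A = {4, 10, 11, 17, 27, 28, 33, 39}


Set A = {4, 10, 11, 17, 27, 28, 33, 39}
|A| = 8
The power set P(A) contains all subsets of A.
|P(A)| = 2^|A| = 2^8 = 256

256


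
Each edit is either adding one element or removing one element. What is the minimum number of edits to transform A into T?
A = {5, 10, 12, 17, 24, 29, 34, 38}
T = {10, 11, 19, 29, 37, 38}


Set A = {5, 10, 12, 17, 24, 29, 34, 38}
Set T = {10, 11, 19, 29, 37, 38}
Elements to remove from A (in A, not in T): {5, 12, 17, 24, 34} → 5 removals
Elements to add to A (in T, not in A): {11, 19, 37} → 3 additions
Total edits = 5 + 3 = 8

8


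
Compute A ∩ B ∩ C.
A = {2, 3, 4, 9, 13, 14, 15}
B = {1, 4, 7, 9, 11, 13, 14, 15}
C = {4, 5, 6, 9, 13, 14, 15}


Set A = {2, 3, 4, 9, 13, 14, 15}
Set B = {1, 4, 7, 9, 11, 13, 14, 15}
Set C = {4, 5, 6, 9, 13, 14, 15}
First, A ∩ B = {4, 9, 13, 14, 15}
Then, (A ∩ B) ∩ C = {4, 9, 13, 14, 15}

{4, 9, 13, 14, 15}


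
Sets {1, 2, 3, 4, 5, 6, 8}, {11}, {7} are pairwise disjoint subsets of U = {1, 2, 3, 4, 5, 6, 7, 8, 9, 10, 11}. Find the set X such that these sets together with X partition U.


U = {1, 2, 3, 4, 5, 6, 7, 8, 9, 10, 11}
Shown blocks: {1, 2, 3, 4, 5, 6, 8}, {11}, {7}
A partition's blocks are pairwise disjoint and cover U, so the missing block = U \ (union of shown blocks).
Union of shown blocks: {1, 2, 3, 4, 5, 6, 7, 8, 11}
Missing block = U \ (union) = {9, 10}

{9, 10}


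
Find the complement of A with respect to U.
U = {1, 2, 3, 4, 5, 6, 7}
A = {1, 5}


Universal set U = {1, 2, 3, 4, 5, 6, 7}
Set A = {1, 5}
A' = U \ A = elements in U but not in A
Checking each element of U:
1 (in A, exclude), 2 (not in A, include), 3 (not in A, include), 4 (not in A, include), 5 (in A, exclude), 6 (not in A, include), 7 (not in A, include)
A' = {2, 3, 4, 6, 7}

{2, 3, 4, 6, 7}


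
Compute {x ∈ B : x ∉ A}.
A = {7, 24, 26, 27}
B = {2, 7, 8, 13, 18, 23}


Set A = {7, 24, 26, 27}
Set B = {2, 7, 8, 13, 18, 23}
Check each element of B against A:
2 ∉ A (include), 7 ∈ A, 8 ∉ A (include), 13 ∉ A (include), 18 ∉ A (include), 23 ∉ A (include)
Elements of B not in A: {2, 8, 13, 18, 23}

{2, 8, 13, 18, 23}


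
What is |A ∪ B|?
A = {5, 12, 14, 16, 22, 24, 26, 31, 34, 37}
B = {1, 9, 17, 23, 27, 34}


Set A = {5, 12, 14, 16, 22, 24, 26, 31, 34, 37}, |A| = 10
Set B = {1, 9, 17, 23, 27, 34}, |B| = 6
A ∩ B = {34}, |A ∩ B| = 1
|A ∪ B| = |A| + |B| - |A ∩ B| = 10 + 6 - 1 = 15

15


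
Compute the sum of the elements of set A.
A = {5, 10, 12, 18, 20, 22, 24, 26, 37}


Set A = {5, 10, 12, 18, 20, 22, 24, 26, 37}
Sum = 5 + 10 + 12 + 18 + 20 + 22 + 24 + 26 + 37 = 174

174


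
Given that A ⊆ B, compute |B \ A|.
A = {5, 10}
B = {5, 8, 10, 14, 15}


Set A = {5, 10}, |A| = 2
Set B = {5, 8, 10, 14, 15}, |B| = 5
Since A ⊆ B: B \ A = {8, 14, 15}
|B| - |A| = 5 - 2 = 3

3


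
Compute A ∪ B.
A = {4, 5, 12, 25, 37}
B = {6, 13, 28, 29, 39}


Set A = {4, 5, 12, 25, 37}
Set B = {6, 13, 28, 29, 39}
A ∪ B includes all elements in either set.
Elements from A: {4, 5, 12, 25, 37}
Elements from B not already included: {6, 13, 28, 29, 39}
A ∪ B = {4, 5, 6, 12, 13, 25, 28, 29, 37, 39}

{4, 5, 6, 12, 13, 25, 28, 29, 37, 39}


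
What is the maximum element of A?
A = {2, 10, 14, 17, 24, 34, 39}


Set A = {2, 10, 14, 17, 24, 34, 39}
Elements in ascending order: 2, 10, 14, 17, 24, 34, 39
The largest element is 39.

39


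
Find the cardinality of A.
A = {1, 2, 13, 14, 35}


Set A = {1, 2, 13, 14, 35}
Listing elements: 1, 2, 13, 14, 35
Counting: 5 elements
|A| = 5

5


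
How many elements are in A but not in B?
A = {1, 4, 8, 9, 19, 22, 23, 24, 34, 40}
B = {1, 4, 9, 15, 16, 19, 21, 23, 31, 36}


Set A = {1, 4, 8, 9, 19, 22, 23, 24, 34, 40}
Set B = {1, 4, 9, 15, 16, 19, 21, 23, 31, 36}
A \ B = {8, 22, 24, 34, 40}
|A \ B| = 5

5


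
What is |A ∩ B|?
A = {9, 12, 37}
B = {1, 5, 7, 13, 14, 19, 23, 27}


Set A = {9, 12, 37}
Set B = {1, 5, 7, 13, 14, 19, 23, 27}
A ∩ B = {}
|A ∩ B| = 0

0


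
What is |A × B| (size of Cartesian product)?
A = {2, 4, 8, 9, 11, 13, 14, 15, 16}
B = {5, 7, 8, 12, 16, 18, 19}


Set A = {2, 4, 8, 9, 11, 13, 14, 15, 16} has 9 elements.
Set B = {5, 7, 8, 12, 16, 18, 19} has 7 elements.
|A × B| = |A| × |B| = 9 × 7 = 63

63


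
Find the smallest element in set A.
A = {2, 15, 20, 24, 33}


Set A = {2, 15, 20, 24, 33}
Elements in ascending order: 2, 15, 20, 24, 33
The smallest element is 2.

2


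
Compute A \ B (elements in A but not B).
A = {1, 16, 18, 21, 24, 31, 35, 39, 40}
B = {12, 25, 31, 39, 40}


Set A = {1, 16, 18, 21, 24, 31, 35, 39, 40}
Set B = {12, 25, 31, 39, 40}
A \ B includes elements in A that are not in B.
Check each element of A:
1 (not in B, keep), 16 (not in B, keep), 18 (not in B, keep), 21 (not in B, keep), 24 (not in B, keep), 31 (in B, remove), 35 (not in B, keep), 39 (in B, remove), 40 (in B, remove)
A \ B = {1, 16, 18, 21, 24, 35}

{1, 16, 18, 21, 24, 35}


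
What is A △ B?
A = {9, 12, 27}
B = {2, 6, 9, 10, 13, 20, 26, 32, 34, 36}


Set A = {9, 12, 27}
Set B = {2, 6, 9, 10, 13, 20, 26, 32, 34, 36}
A △ B = (A \ B) ∪ (B \ A)
Elements in A but not B: {12, 27}
Elements in B but not A: {2, 6, 10, 13, 20, 26, 32, 34, 36}
A △ B = {2, 6, 10, 12, 13, 20, 26, 27, 32, 34, 36}

{2, 6, 10, 12, 13, 20, 26, 27, 32, 34, 36}


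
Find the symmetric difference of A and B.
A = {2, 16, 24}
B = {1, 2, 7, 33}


Set A = {2, 16, 24}
Set B = {1, 2, 7, 33}
A △ B = (A \ B) ∪ (B \ A)
Elements in A but not B: {16, 24}
Elements in B but not A: {1, 7, 33}
A △ B = {1, 7, 16, 24, 33}

{1, 7, 16, 24, 33}


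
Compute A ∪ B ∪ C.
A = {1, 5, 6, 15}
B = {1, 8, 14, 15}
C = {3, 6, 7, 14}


Set A = {1, 5, 6, 15}
Set B = {1, 8, 14, 15}
Set C = {3, 6, 7, 14}
First, A ∪ B = {1, 5, 6, 8, 14, 15}
Then, (A ∪ B) ∪ C = {1, 3, 5, 6, 7, 8, 14, 15}

{1, 3, 5, 6, 7, 8, 14, 15}


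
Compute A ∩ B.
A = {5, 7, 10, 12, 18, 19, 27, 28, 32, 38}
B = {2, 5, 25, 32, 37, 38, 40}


Set A = {5, 7, 10, 12, 18, 19, 27, 28, 32, 38}
Set B = {2, 5, 25, 32, 37, 38, 40}
A ∩ B includes only elements in both sets.
Check each element of A against B:
5 ✓, 7 ✗, 10 ✗, 12 ✗, 18 ✗, 19 ✗, 27 ✗, 28 ✗, 32 ✓, 38 ✓
A ∩ B = {5, 32, 38}

{5, 32, 38}


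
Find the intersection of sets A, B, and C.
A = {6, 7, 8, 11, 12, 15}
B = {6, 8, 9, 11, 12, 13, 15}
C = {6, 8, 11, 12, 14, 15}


Set A = {6, 7, 8, 11, 12, 15}
Set B = {6, 8, 9, 11, 12, 13, 15}
Set C = {6, 8, 11, 12, 14, 15}
First, A ∩ B = {6, 8, 11, 12, 15}
Then, (A ∩ B) ∩ C = {6, 8, 11, 12, 15}

{6, 8, 11, 12, 15}


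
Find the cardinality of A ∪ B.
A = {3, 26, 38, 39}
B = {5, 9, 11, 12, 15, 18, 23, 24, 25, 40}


Set A = {3, 26, 38, 39}, |A| = 4
Set B = {5, 9, 11, 12, 15, 18, 23, 24, 25, 40}, |B| = 10
A ∩ B = {}, |A ∩ B| = 0
|A ∪ B| = |A| + |B| - |A ∩ B| = 4 + 10 - 0 = 14

14


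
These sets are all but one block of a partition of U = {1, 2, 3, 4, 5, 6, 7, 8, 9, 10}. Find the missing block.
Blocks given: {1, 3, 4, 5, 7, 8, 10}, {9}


U = {1, 2, 3, 4, 5, 6, 7, 8, 9, 10}
Shown blocks: {1, 3, 4, 5, 7, 8, 10}, {9}
A partition's blocks are pairwise disjoint and cover U, so the missing block = U \ (union of shown blocks).
Union of shown blocks: {1, 3, 4, 5, 7, 8, 9, 10}
Missing block = U \ (union) = {2, 6}

{2, 6}


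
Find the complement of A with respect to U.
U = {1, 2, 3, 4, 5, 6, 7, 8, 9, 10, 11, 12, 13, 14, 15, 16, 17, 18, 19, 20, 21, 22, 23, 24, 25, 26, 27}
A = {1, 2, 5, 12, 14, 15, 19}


Universal set U = {1, 2, 3, 4, 5, 6, 7, 8, 9, 10, 11, 12, 13, 14, 15, 16, 17, 18, 19, 20, 21, 22, 23, 24, 25, 26, 27}
Set A = {1, 2, 5, 12, 14, 15, 19}
A' = U \ A = elements in U but not in A
Checking each element of U:
1 (in A, exclude), 2 (in A, exclude), 3 (not in A, include), 4 (not in A, include), 5 (in A, exclude), 6 (not in A, include), 7 (not in A, include), 8 (not in A, include), 9 (not in A, include), 10 (not in A, include), 11 (not in A, include), 12 (in A, exclude), 13 (not in A, include), 14 (in A, exclude), 15 (in A, exclude), 16 (not in A, include), 17 (not in A, include), 18 (not in A, include), 19 (in A, exclude), 20 (not in A, include), 21 (not in A, include), 22 (not in A, include), 23 (not in A, include), 24 (not in A, include), 25 (not in A, include), 26 (not in A, include), 27 (not in A, include)
A' = {3, 4, 6, 7, 8, 9, 10, 11, 13, 16, 17, 18, 20, 21, 22, 23, 24, 25, 26, 27}

{3, 4, 6, 7, 8, 9, 10, 11, 13, 16, 17, 18, 20, 21, 22, 23, 24, 25, 26, 27}


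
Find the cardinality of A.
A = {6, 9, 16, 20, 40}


Set A = {6, 9, 16, 20, 40}
Listing elements: 6, 9, 16, 20, 40
Counting: 5 elements
|A| = 5

5


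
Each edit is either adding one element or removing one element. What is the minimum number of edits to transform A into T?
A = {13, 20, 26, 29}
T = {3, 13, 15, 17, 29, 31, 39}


Set A = {13, 20, 26, 29}
Set T = {3, 13, 15, 17, 29, 31, 39}
Elements to remove from A (in A, not in T): {20, 26} → 2 removals
Elements to add to A (in T, not in A): {3, 15, 17, 31, 39} → 5 additions
Total edits = 2 + 5 = 7

7


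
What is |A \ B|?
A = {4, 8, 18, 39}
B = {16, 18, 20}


Set A = {4, 8, 18, 39}
Set B = {16, 18, 20}
A \ B = {4, 8, 39}
|A \ B| = 3

3


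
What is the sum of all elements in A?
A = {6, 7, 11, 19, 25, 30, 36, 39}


Set A = {6, 7, 11, 19, 25, 30, 36, 39}
Sum = 6 + 7 + 11 + 19 + 25 + 30 + 36 + 39 = 173

173


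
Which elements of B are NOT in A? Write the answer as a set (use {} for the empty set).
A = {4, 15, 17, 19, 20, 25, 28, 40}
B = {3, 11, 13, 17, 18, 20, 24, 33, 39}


Set A = {4, 15, 17, 19, 20, 25, 28, 40}
Set B = {3, 11, 13, 17, 18, 20, 24, 33, 39}
Check each element of B against A:
3 ∉ A (include), 11 ∉ A (include), 13 ∉ A (include), 17 ∈ A, 18 ∉ A (include), 20 ∈ A, 24 ∉ A (include), 33 ∉ A (include), 39 ∉ A (include)
Elements of B not in A: {3, 11, 13, 18, 24, 33, 39}

{3, 11, 13, 18, 24, 33, 39}


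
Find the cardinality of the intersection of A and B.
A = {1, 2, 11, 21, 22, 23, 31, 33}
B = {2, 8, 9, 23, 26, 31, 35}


Set A = {1, 2, 11, 21, 22, 23, 31, 33}
Set B = {2, 8, 9, 23, 26, 31, 35}
A ∩ B = {2, 23, 31}
|A ∩ B| = 3

3


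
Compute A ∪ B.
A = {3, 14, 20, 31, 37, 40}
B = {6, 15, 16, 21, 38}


Set A = {3, 14, 20, 31, 37, 40}
Set B = {6, 15, 16, 21, 38}
A ∪ B includes all elements in either set.
Elements from A: {3, 14, 20, 31, 37, 40}
Elements from B not already included: {6, 15, 16, 21, 38}
A ∪ B = {3, 6, 14, 15, 16, 20, 21, 31, 37, 38, 40}

{3, 6, 14, 15, 16, 20, 21, 31, 37, 38, 40}


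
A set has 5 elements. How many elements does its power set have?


The set has 5 elements.
The power set contains all possible subsets.
|P(A)| = 2^|A| = 2^5 = 32

32


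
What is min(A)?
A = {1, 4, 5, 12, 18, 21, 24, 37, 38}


Set A = {1, 4, 5, 12, 18, 21, 24, 37, 38}
Elements in ascending order: 1, 4, 5, 12, 18, 21, 24, 37, 38
The smallest element is 1.

1


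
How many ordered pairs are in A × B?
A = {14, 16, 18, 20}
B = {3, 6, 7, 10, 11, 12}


Set A = {14, 16, 18, 20} has 4 elements.
Set B = {3, 6, 7, 10, 11, 12} has 6 elements.
|A × B| = |A| × |B| = 4 × 6 = 24

24


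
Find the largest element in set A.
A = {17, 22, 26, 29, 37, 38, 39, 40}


Set A = {17, 22, 26, 29, 37, 38, 39, 40}
Elements in ascending order: 17, 22, 26, 29, 37, 38, 39, 40
The largest element is 40.

40


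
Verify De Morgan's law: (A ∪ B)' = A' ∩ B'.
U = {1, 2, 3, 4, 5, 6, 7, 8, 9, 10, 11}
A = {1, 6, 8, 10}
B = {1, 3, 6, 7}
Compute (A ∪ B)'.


U = {1, 2, 3, 4, 5, 6, 7, 8, 9, 10, 11}
A = {1, 6, 8, 10}, B = {1, 3, 6, 7}
A ∪ B = {1, 3, 6, 7, 8, 10}
(A ∪ B)' = U \ (A ∪ B) = {2, 4, 5, 9, 11}
Verification via A' ∩ B': A' = {2, 3, 4, 5, 7, 9, 11}, B' = {2, 4, 5, 8, 9, 10, 11}
A' ∩ B' = {2, 4, 5, 9, 11} ✓

{2, 4, 5, 9, 11}


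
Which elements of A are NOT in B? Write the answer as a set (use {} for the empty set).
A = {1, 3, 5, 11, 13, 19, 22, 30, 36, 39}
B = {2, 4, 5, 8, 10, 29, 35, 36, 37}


Set A = {1, 3, 5, 11, 13, 19, 22, 30, 36, 39}
Set B = {2, 4, 5, 8, 10, 29, 35, 36, 37}
Check each element of A against B:
1 ∉ B (include), 3 ∉ B (include), 5 ∈ B, 11 ∉ B (include), 13 ∉ B (include), 19 ∉ B (include), 22 ∉ B (include), 30 ∉ B (include), 36 ∈ B, 39 ∉ B (include)
Elements of A not in B: {1, 3, 11, 13, 19, 22, 30, 39}

{1, 3, 11, 13, 19, 22, 30, 39}


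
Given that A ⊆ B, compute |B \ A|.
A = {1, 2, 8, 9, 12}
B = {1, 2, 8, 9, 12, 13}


Set A = {1, 2, 8, 9, 12}, |A| = 5
Set B = {1, 2, 8, 9, 12, 13}, |B| = 6
Since A ⊆ B: B \ A = {13}
|B| - |A| = 6 - 5 = 1

1


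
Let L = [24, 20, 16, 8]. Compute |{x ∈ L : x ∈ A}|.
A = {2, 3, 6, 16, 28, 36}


Set A = {2, 3, 6, 16, 28, 36}
Candidates: [24, 20, 16, 8]
Check each candidate:
24 ∉ A, 20 ∉ A, 16 ∈ A, 8 ∉ A
Count of candidates in A: 1

1


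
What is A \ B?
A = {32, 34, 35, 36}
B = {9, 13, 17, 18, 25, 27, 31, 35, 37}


Set A = {32, 34, 35, 36}
Set B = {9, 13, 17, 18, 25, 27, 31, 35, 37}
A \ B includes elements in A that are not in B.
Check each element of A:
32 (not in B, keep), 34 (not in B, keep), 35 (in B, remove), 36 (not in B, keep)
A \ B = {32, 34, 36}

{32, 34, 36}


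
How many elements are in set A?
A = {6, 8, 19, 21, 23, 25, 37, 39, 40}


Set A = {6, 8, 19, 21, 23, 25, 37, 39, 40}
Listing elements: 6, 8, 19, 21, 23, 25, 37, 39, 40
Counting: 9 elements
|A| = 9

9


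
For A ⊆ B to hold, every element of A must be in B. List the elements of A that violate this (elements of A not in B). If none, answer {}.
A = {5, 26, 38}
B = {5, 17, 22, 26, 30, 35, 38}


Set A = {5, 26, 38}
Set B = {5, 17, 22, 26, 30, 35, 38}
Check each element of A against B:
5 ∈ B, 26 ∈ B, 38 ∈ B
Elements of A not in B: {}

{}


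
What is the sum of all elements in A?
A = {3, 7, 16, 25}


Set A = {3, 7, 16, 25}
Sum = 3 + 7 + 16 + 25 = 51

51


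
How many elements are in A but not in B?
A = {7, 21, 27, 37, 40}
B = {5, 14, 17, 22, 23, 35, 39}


Set A = {7, 21, 27, 37, 40}
Set B = {5, 14, 17, 22, 23, 35, 39}
A \ B = {7, 21, 27, 37, 40}
|A \ B| = 5

5


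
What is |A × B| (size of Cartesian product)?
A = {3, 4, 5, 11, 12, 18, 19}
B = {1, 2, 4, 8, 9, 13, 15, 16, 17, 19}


Set A = {3, 4, 5, 11, 12, 18, 19} has 7 elements.
Set B = {1, 2, 4, 8, 9, 13, 15, 16, 17, 19} has 10 elements.
|A × B| = |A| × |B| = 7 × 10 = 70

70


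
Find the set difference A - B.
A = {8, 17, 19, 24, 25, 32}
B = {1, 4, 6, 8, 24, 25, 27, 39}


Set A = {8, 17, 19, 24, 25, 32}
Set B = {1, 4, 6, 8, 24, 25, 27, 39}
A \ B includes elements in A that are not in B.
Check each element of A:
8 (in B, remove), 17 (not in B, keep), 19 (not in B, keep), 24 (in B, remove), 25 (in B, remove), 32 (not in B, keep)
A \ B = {17, 19, 32}

{17, 19, 32}


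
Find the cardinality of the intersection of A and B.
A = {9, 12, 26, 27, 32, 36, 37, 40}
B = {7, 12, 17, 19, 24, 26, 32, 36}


Set A = {9, 12, 26, 27, 32, 36, 37, 40}
Set B = {7, 12, 17, 19, 24, 26, 32, 36}
A ∩ B = {12, 26, 32, 36}
|A ∩ B| = 4

4


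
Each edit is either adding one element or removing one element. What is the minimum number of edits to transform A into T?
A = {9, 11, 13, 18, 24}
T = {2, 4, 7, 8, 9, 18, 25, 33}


Set A = {9, 11, 13, 18, 24}
Set T = {2, 4, 7, 8, 9, 18, 25, 33}
Elements to remove from A (in A, not in T): {11, 13, 24} → 3 removals
Elements to add to A (in T, not in A): {2, 4, 7, 8, 25, 33} → 6 additions
Total edits = 3 + 6 = 9

9


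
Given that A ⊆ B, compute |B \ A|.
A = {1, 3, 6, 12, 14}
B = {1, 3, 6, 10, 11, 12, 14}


Set A = {1, 3, 6, 12, 14}, |A| = 5
Set B = {1, 3, 6, 10, 11, 12, 14}, |B| = 7
Since A ⊆ B: B \ A = {10, 11}
|B| - |A| = 7 - 5 = 2

2


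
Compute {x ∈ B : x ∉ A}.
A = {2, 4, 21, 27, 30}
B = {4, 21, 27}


Set A = {2, 4, 21, 27, 30}
Set B = {4, 21, 27}
Check each element of B against A:
4 ∈ A, 21 ∈ A, 27 ∈ A
Elements of B not in A: {}

{}


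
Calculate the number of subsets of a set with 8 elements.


The set has 8 elements.
The power set contains all possible subsets.
|P(A)| = 2^|A| = 2^8 = 256

256


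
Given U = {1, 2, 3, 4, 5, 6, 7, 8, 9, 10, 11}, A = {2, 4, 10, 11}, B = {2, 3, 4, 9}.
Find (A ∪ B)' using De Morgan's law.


U = {1, 2, 3, 4, 5, 6, 7, 8, 9, 10, 11}
A = {2, 4, 10, 11}, B = {2, 3, 4, 9}
A ∪ B = {2, 3, 4, 9, 10, 11}
(A ∪ B)' = U \ (A ∪ B) = {1, 5, 6, 7, 8}
Verification via A' ∩ B': A' = {1, 3, 5, 6, 7, 8, 9}, B' = {1, 5, 6, 7, 8, 10, 11}
A' ∩ B' = {1, 5, 6, 7, 8} ✓

{1, 5, 6, 7, 8}


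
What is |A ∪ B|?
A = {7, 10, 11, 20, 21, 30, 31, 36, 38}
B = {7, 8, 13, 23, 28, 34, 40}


Set A = {7, 10, 11, 20, 21, 30, 31, 36, 38}, |A| = 9
Set B = {7, 8, 13, 23, 28, 34, 40}, |B| = 7
A ∩ B = {7}, |A ∩ B| = 1
|A ∪ B| = |A| + |B| - |A ∩ B| = 9 + 7 - 1 = 15

15


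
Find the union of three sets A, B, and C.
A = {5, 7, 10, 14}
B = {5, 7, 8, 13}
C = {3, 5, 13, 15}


Set A = {5, 7, 10, 14}
Set B = {5, 7, 8, 13}
Set C = {3, 5, 13, 15}
First, A ∪ B = {5, 7, 8, 10, 13, 14}
Then, (A ∪ B) ∪ C = {3, 5, 7, 8, 10, 13, 14, 15}

{3, 5, 7, 8, 10, 13, 14, 15}


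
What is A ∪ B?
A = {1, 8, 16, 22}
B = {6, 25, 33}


Set A = {1, 8, 16, 22}
Set B = {6, 25, 33}
A ∪ B includes all elements in either set.
Elements from A: {1, 8, 16, 22}
Elements from B not already included: {6, 25, 33}
A ∪ B = {1, 6, 8, 16, 22, 25, 33}

{1, 6, 8, 16, 22, 25, 33}


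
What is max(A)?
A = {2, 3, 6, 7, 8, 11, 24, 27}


Set A = {2, 3, 6, 7, 8, 11, 24, 27}
Elements in ascending order: 2, 3, 6, 7, 8, 11, 24, 27
The largest element is 27.

27


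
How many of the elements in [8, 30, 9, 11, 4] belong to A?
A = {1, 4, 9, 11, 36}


Set A = {1, 4, 9, 11, 36}
Candidates: [8, 30, 9, 11, 4]
Check each candidate:
8 ∉ A, 30 ∉ A, 9 ∈ A, 11 ∈ A, 4 ∈ A
Count of candidates in A: 3

3


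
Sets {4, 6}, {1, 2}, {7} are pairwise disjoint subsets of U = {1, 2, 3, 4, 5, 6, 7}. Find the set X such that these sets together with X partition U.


U = {1, 2, 3, 4, 5, 6, 7}
Shown blocks: {4, 6}, {1, 2}, {7}
A partition's blocks are pairwise disjoint and cover U, so the missing block = U \ (union of shown blocks).
Union of shown blocks: {1, 2, 4, 6, 7}
Missing block = U \ (union) = {3, 5}

{3, 5}


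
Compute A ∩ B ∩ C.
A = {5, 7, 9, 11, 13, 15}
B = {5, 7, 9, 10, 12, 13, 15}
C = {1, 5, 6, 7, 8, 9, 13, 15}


Set A = {5, 7, 9, 11, 13, 15}
Set B = {5, 7, 9, 10, 12, 13, 15}
Set C = {1, 5, 6, 7, 8, 9, 13, 15}
First, A ∩ B = {5, 7, 9, 13, 15}
Then, (A ∩ B) ∩ C = {5, 7, 9, 13, 15}

{5, 7, 9, 13, 15}


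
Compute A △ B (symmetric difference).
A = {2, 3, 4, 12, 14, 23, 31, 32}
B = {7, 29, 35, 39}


Set A = {2, 3, 4, 12, 14, 23, 31, 32}
Set B = {7, 29, 35, 39}
A △ B = (A \ B) ∪ (B \ A)
Elements in A but not B: {2, 3, 4, 12, 14, 23, 31, 32}
Elements in B but not A: {7, 29, 35, 39}
A △ B = {2, 3, 4, 7, 12, 14, 23, 29, 31, 32, 35, 39}

{2, 3, 4, 7, 12, 14, 23, 29, 31, 32, 35, 39}


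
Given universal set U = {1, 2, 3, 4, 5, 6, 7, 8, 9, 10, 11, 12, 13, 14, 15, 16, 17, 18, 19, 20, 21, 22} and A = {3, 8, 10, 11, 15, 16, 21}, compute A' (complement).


Universal set U = {1, 2, 3, 4, 5, 6, 7, 8, 9, 10, 11, 12, 13, 14, 15, 16, 17, 18, 19, 20, 21, 22}
Set A = {3, 8, 10, 11, 15, 16, 21}
A' = U \ A = elements in U but not in A
Checking each element of U:
1 (not in A, include), 2 (not in A, include), 3 (in A, exclude), 4 (not in A, include), 5 (not in A, include), 6 (not in A, include), 7 (not in A, include), 8 (in A, exclude), 9 (not in A, include), 10 (in A, exclude), 11 (in A, exclude), 12 (not in A, include), 13 (not in A, include), 14 (not in A, include), 15 (in A, exclude), 16 (in A, exclude), 17 (not in A, include), 18 (not in A, include), 19 (not in A, include), 20 (not in A, include), 21 (in A, exclude), 22 (not in A, include)
A' = {1, 2, 4, 5, 6, 7, 9, 12, 13, 14, 17, 18, 19, 20, 22}

{1, 2, 4, 5, 6, 7, 9, 12, 13, 14, 17, 18, 19, 20, 22}


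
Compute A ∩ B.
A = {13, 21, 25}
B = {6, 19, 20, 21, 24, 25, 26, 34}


Set A = {13, 21, 25}
Set B = {6, 19, 20, 21, 24, 25, 26, 34}
A ∩ B includes only elements in both sets.
Check each element of A against B:
13 ✗, 21 ✓, 25 ✓
A ∩ B = {21, 25}

{21, 25}


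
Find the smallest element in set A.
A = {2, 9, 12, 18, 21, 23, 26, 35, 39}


Set A = {2, 9, 12, 18, 21, 23, 26, 35, 39}
Elements in ascending order: 2, 9, 12, 18, 21, 23, 26, 35, 39
The smallest element is 2.

2


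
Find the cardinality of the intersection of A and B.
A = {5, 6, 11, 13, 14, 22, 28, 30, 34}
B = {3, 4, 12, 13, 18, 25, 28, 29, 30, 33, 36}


Set A = {5, 6, 11, 13, 14, 22, 28, 30, 34}
Set B = {3, 4, 12, 13, 18, 25, 28, 29, 30, 33, 36}
A ∩ B = {13, 28, 30}
|A ∩ B| = 3

3


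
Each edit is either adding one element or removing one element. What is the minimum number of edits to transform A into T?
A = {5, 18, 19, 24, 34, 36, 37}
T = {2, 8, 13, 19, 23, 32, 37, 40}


Set A = {5, 18, 19, 24, 34, 36, 37}
Set T = {2, 8, 13, 19, 23, 32, 37, 40}
Elements to remove from A (in A, not in T): {5, 18, 24, 34, 36} → 5 removals
Elements to add to A (in T, not in A): {2, 8, 13, 23, 32, 40} → 6 additions
Total edits = 5 + 6 = 11

11


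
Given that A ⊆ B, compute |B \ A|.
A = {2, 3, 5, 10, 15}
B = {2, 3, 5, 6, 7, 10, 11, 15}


Set A = {2, 3, 5, 10, 15}, |A| = 5
Set B = {2, 3, 5, 6, 7, 10, 11, 15}, |B| = 8
Since A ⊆ B: B \ A = {6, 7, 11}
|B| - |A| = 8 - 5 = 3

3


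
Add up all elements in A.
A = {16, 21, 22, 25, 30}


Set A = {16, 21, 22, 25, 30}
Sum = 16 + 21 + 22 + 25 + 30 = 114

114


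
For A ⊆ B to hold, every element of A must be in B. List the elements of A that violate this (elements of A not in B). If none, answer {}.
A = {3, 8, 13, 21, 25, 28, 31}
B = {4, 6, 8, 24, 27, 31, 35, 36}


Set A = {3, 8, 13, 21, 25, 28, 31}
Set B = {4, 6, 8, 24, 27, 31, 35, 36}
Check each element of A against B:
3 ∉ B (include), 8 ∈ B, 13 ∉ B (include), 21 ∉ B (include), 25 ∉ B (include), 28 ∉ B (include), 31 ∈ B
Elements of A not in B: {3, 13, 21, 25, 28}

{3, 13, 21, 25, 28}


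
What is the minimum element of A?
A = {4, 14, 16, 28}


Set A = {4, 14, 16, 28}
Elements in ascending order: 4, 14, 16, 28
The smallest element is 4.

4


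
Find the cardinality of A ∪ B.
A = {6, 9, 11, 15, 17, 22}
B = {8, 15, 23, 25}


Set A = {6, 9, 11, 15, 17, 22}, |A| = 6
Set B = {8, 15, 23, 25}, |B| = 4
A ∩ B = {15}, |A ∩ B| = 1
|A ∪ B| = |A| + |B| - |A ∩ B| = 6 + 4 - 1 = 9

9


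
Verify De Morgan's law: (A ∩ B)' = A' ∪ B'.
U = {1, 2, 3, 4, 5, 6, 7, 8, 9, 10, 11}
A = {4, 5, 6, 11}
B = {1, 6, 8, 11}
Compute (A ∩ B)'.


U = {1, 2, 3, 4, 5, 6, 7, 8, 9, 10, 11}
A = {4, 5, 6, 11}, B = {1, 6, 8, 11}
A ∩ B = {6, 11}
(A ∩ B)' = U \ (A ∩ B) = {1, 2, 3, 4, 5, 7, 8, 9, 10}
Verification via A' ∪ B': A' = {1, 2, 3, 7, 8, 9, 10}, B' = {2, 3, 4, 5, 7, 9, 10}
A' ∪ B' = {1, 2, 3, 4, 5, 7, 8, 9, 10} ✓

{1, 2, 3, 4, 5, 7, 8, 9, 10}


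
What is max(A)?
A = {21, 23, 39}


Set A = {21, 23, 39}
Elements in ascending order: 21, 23, 39
The largest element is 39.

39


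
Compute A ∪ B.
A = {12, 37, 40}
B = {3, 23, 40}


Set A = {12, 37, 40}
Set B = {3, 23, 40}
A ∪ B includes all elements in either set.
Elements from A: {12, 37, 40}
Elements from B not already included: {3, 23}
A ∪ B = {3, 12, 23, 37, 40}

{3, 12, 23, 37, 40}


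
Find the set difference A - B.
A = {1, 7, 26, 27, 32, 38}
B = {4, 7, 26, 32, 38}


Set A = {1, 7, 26, 27, 32, 38}
Set B = {4, 7, 26, 32, 38}
A \ B includes elements in A that are not in B.
Check each element of A:
1 (not in B, keep), 7 (in B, remove), 26 (in B, remove), 27 (not in B, keep), 32 (in B, remove), 38 (in B, remove)
A \ B = {1, 27}

{1, 27}


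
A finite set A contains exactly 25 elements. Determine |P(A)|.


The set has 25 elements.
The power set contains all possible subsets.
|P(A)| = 2^|A| = 2^25 = 33554432

33554432


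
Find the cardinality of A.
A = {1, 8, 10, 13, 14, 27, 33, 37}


Set A = {1, 8, 10, 13, 14, 27, 33, 37}
Listing elements: 1, 8, 10, 13, 14, 27, 33, 37
Counting: 8 elements
|A| = 8

8


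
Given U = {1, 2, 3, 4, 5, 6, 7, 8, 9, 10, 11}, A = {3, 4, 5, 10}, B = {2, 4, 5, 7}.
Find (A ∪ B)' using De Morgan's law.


U = {1, 2, 3, 4, 5, 6, 7, 8, 9, 10, 11}
A = {3, 4, 5, 10}, B = {2, 4, 5, 7}
A ∪ B = {2, 3, 4, 5, 7, 10}
(A ∪ B)' = U \ (A ∪ B) = {1, 6, 8, 9, 11}
Verification via A' ∩ B': A' = {1, 2, 6, 7, 8, 9, 11}, B' = {1, 3, 6, 8, 9, 10, 11}
A' ∩ B' = {1, 6, 8, 9, 11} ✓

{1, 6, 8, 9, 11}


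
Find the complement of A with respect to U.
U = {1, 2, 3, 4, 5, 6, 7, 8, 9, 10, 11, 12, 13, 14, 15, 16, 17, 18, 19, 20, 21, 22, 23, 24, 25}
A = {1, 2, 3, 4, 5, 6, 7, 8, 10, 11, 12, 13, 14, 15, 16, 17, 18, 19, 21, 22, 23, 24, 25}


Universal set U = {1, 2, 3, 4, 5, 6, 7, 8, 9, 10, 11, 12, 13, 14, 15, 16, 17, 18, 19, 20, 21, 22, 23, 24, 25}
Set A = {1, 2, 3, 4, 5, 6, 7, 8, 10, 11, 12, 13, 14, 15, 16, 17, 18, 19, 21, 22, 23, 24, 25}
A' = U \ A = elements in U but not in A
Checking each element of U:
1 (in A, exclude), 2 (in A, exclude), 3 (in A, exclude), 4 (in A, exclude), 5 (in A, exclude), 6 (in A, exclude), 7 (in A, exclude), 8 (in A, exclude), 9 (not in A, include), 10 (in A, exclude), 11 (in A, exclude), 12 (in A, exclude), 13 (in A, exclude), 14 (in A, exclude), 15 (in A, exclude), 16 (in A, exclude), 17 (in A, exclude), 18 (in A, exclude), 19 (in A, exclude), 20 (not in A, include), 21 (in A, exclude), 22 (in A, exclude), 23 (in A, exclude), 24 (in A, exclude), 25 (in A, exclude)
A' = {9, 20}

{9, 20}


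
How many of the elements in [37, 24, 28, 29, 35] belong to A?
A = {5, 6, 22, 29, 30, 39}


Set A = {5, 6, 22, 29, 30, 39}
Candidates: [37, 24, 28, 29, 35]
Check each candidate:
37 ∉ A, 24 ∉ A, 28 ∉ A, 29 ∈ A, 35 ∉ A
Count of candidates in A: 1

1


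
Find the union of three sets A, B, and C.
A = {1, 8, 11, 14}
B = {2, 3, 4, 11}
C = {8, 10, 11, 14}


Set A = {1, 8, 11, 14}
Set B = {2, 3, 4, 11}
Set C = {8, 10, 11, 14}
First, A ∪ B = {1, 2, 3, 4, 8, 11, 14}
Then, (A ∪ B) ∪ C = {1, 2, 3, 4, 8, 10, 11, 14}

{1, 2, 3, 4, 8, 10, 11, 14}


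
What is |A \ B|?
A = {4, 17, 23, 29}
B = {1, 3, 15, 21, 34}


Set A = {4, 17, 23, 29}
Set B = {1, 3, 15, 21, 34}
A \ B = {4, 17, 23, 29}
|A \ B| = 4

4


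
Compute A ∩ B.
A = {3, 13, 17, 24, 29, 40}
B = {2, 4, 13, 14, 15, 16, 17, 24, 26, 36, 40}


Set A = {3, 13, 17, 24, 29, 40}
Set B = {2, 4, 13, 14, 15, 16, 17, 24, 26, 36, 40}
A ∩ B includes only elements in both sets.
Check each element of A against B:
3 ✗, 13 ✓, 17 ✓, 24 ✓, 29 ✗, 40 ✓
A ∩ B = {13, 17, 24, 40}

{13, 17, 24, 40}


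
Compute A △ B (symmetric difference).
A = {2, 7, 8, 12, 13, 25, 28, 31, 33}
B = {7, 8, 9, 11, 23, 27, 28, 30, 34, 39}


Set A = {2, 7, 8, 12, 13, 25, 28, 31, 33}
Set B = {7, 8, 9, 11, 23, 27, 28, 30, 34, 39}
A △ B = (A \ B) ∪ (B \ A)
Elements in A but not B: {2, 12, 13, 25, 31, 33}
Elements in B but not A: {9, 11, 23, 27, 30, 34, 39}
A △ B = {2, 9, 11, 12, 13, 23, 25, 27, 30, 31, 33, 34, 39}

{2, 9, 11, 12, 13, 23, 25, 27, 30, 31, 33, 34, 39}


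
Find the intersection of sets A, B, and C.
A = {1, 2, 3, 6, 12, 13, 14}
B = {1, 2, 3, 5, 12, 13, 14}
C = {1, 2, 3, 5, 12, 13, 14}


Set A = {1, 2, 3, 6, 12, 13, 14}
Set B = {1, 2, 3, 5, 12, 13, 14}
Set C = {1, 2, 3, 5, 12, 13, 14}
First, A ∩ B = {1, 2, 3, 12, 13, 14}
Then, (A ∩ B) ∩ C = {1, 2, 3, 12, 13, 14}

{1, 2, 3, 12, 13, 14}


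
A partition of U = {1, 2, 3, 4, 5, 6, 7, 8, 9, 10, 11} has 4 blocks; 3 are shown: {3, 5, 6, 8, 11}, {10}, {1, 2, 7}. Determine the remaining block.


U = {1, 2, 3, 4, 5, 6, 7, 8, 9, 10, 11}
Shown blocks: {3, 5, 6, 8, 11}, {10}, {1, 2, 7}
A partition's blocks are pairwise disjoint and cover U, so the missing block = U \ (union of shown blocks).
Union of shown blocks: {1, 2, 3, 5, 6, 7, 8, 10, 11}
Missing block = U \ (union) = {4, 9}

{4, 9}


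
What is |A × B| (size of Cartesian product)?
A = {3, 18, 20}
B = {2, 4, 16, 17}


Set A = {3, 18, 20} has 3 elements.
Set B = {2, 4, 16, 17} has 4 elements.
|A × B| = |A| × |B| = 3 × 4 = 12

12


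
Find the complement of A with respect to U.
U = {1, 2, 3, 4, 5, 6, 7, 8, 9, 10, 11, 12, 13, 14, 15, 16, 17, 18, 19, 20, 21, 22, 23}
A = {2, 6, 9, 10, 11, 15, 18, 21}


Universal set U = {1, 2, 3, 4, 5, 6, 7, 8, 9, 10, 11, 12, 13, 14, 15, 16, 17, 18, 19, 20, 21, 22, 23}
Set A = {2, 6, 9, 10, 11, 15, 18, 21}
A' = U \ A = elements in U but not in A
Checking each element of U:
1 (not in A, include), 2 (in A, exclude), 3 (not in A, include), 4 (not in A, include), 5 (not in A, include), 6 (in A, exclude), 7 (not in A, include), 8 (not in A, include), 9 (in A, exclude), 10 (in A, exclude), 11 (in A, exclude), 12 (not in A, include), 13 (not in A, include), 14 (not in A, include), 15 (in A, exclude), 16 (not in A, include), 17 (not in A, include), 18 (in A, exclude), 19 (not in A, include), 20 (not in A, include), 21 (in A, exclude), 22 (not in A, include), 23 (not in A, include)
A' = {1, 3, 4, 5, 7, 8, 12, 13, 14, 16, 17, 19, 20, 22, 23}

{1, 3, 4, 5, 7, 8, 12, 13, 14, 16, 17, 19, 20, 22, 23}


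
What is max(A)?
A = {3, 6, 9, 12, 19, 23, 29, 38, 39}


Set A = {3, 6, 9, 12, 19, 23, 29, 38, 39}
Elements in ascending order: 3, 6, 9, 12, 19, 23, 29, 38, 39
The largest element is 39.

39


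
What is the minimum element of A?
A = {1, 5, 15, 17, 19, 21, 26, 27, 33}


Set A = {1, 5, 15, 17, 19, 21, 26, 27, 33}
Elements in ascending order: 1, 5, 15, 17, 19, 21, 26, 27, 33
The smallest element is 1.

1


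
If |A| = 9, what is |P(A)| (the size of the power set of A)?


The set has 9 elements.
The power set contains all possible subsets.
|P(A)| = 2^|A| = 2^9 = 512

512


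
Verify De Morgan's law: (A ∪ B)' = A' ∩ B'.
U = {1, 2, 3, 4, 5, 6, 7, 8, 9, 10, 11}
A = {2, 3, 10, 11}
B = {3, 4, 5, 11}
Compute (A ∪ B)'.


U = {1, 2, 3, 4, 5, 6, 7, 8, 9, 10, 11}
A = {2, 3, 10, 11}, B = {3, 4, 5, 11}
A ∪ B = {2, 3, 4, 5, 10, 11}
(A ∪ B)' = U \ (A ∪ B) = {1, 6, 7, 8, 9}
Verification via A' ∩ B': A' = {1, 4, 5, 6, 7, 8, 9}, B' = {1, 2, 6, 7, 8, 9, 10}
A' ∩ B' = {1, 6, 7, 8, 9} ✓

{1, 6, 7, 8, 9}


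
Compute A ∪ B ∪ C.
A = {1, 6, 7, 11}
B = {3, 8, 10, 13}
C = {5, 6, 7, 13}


Set A = {1, 6, 7, 11}
Set B = {3, 8, 10, 13}
Set C = {5, 6, 7, 13}
First, A ∪ B = {1, 3, 6, 7, 8, 10, 11, 13}
Then, (A ∪ B) ∪ C = {1, 3, 5, 6, 7, 8, 10, 11, 13}

{1, 3, 5, 6, 7, 8, 10, 11, 13}


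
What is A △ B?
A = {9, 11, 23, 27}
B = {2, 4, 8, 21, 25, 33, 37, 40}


Set A = {9, 11, 23, 27}
Set B = {2, 4, 8, 21, 25, 33, 37, 40}
A △ B = (A \ B) ∪ (B \ A)
Elements in A but not B: {9, 11, 23, 27}
Elements in B but not A: {2, 4, 8, 21, 25, 33, 37, 40}
A △ B = {2, 4, 8, 9, 11, 21, 23, 25, 27, 33, 37, 40}

{2, 4, 8, 9, 11, 21, 23, 25, 27, 33, 37, 40}


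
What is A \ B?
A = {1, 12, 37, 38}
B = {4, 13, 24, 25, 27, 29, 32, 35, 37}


Set A = {1, 12, 37, 38}
Set B = {4, 13, 24, 25, 27, 29, 32, 35, 37}
A \ B includes elements in A that are not in B.
Check each element of A:
1 (not in B, keep), 12 (not in B, keep), 37 (in B, remove), 38 (not in B, keep)
A \ B = {1, 12, 38}

{1, 12, 38}


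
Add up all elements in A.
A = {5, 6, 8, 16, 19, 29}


Set A = {5, 6, 8, 16, 19, 29}
Sum = 5 + 6 + 8 + 16 + 19 + 29 = 83

83


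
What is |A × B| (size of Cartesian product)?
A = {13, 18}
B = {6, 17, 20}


Set A = {13, 18} has 2 elements.
Set B = {6, 17, 20} has 3 elements.
|A × B| = |A| × |B| = 2 × 3 = 6

6
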